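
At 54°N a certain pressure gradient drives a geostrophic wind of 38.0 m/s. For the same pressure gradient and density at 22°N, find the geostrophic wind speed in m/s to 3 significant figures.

With the same pressure gradient and density, V_g ∝ 1/f ∝ 1/sin φ.
V₂ = V₁ · sin φ₁ / sin φ₂ = 38.0 × sin 54° / sin 22°
V₂ = 38.0 × 0.8090/0.3746 = 82.1 m/s

82.1 m/s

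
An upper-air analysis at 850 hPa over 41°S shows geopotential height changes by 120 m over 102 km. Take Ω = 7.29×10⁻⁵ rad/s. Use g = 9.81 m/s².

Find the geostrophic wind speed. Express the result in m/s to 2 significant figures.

120 m/s

Coriolis parameter at 41°S:
f = 2Ω sin φ = 2 × 7.29×10⁻⁵ × sin 41° = 9.57×10⁻⁵ s⁻¹
Height gradient: |∂Z/∂n| = 120 m / 102000 m = 1.18×10⁻³
On a pressure surface, geostrophic balance gives V_g = (g/f)|∂Z/∂n|:
V_g = 9.81 × 1.18×10⁻³ / 9.57×10⁻⁵ = 121 m/s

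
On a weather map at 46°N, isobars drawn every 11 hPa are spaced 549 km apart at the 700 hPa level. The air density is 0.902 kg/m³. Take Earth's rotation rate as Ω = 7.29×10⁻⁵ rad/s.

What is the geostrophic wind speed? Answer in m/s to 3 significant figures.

21.2 m/s

Coriolis parameter at 46°N:
f = 2Ω sin φ = 2 × 7.29×10⁻⁵ × sin 46° = 1.05×10⁻⁴ s⁻¹
Pressure gradient: |∂P/∂n| = 1100 Pa / 549000 m = 2.00×10⁻³ Pa/m
Geostrophic balance (pressure-gradient force = Coriolis force):
V_g = (1/(fρ)) |∂P/∂n| = 2.00×10⁻³ / (1.05×10⁻⁴ × 0.902) = 21.2 m/s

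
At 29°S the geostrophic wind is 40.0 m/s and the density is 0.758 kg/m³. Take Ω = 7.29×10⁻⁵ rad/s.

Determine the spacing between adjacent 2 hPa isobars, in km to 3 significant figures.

93.3 km

Coriolis parameter at 29°S:
f = 2Ω sin φ = 2 × 7.29×10⁻⁵ × sin 29° = 7.07×10⁻⁵ s⁻¹
Geostrophic balance rearranged: |∂P/∂n| = f ρ V_g
|∂P/∂n| = 7.07×10⁻⁵ × 0.758 × 40.0 = 2.14×10⁻³ Pa/m
Isobar spacing: Δn = ΔP/|∂P/∂n| = 200 Pa / 2.14×10⁻³ Pa/m = 93319 m ≈ 93.3 km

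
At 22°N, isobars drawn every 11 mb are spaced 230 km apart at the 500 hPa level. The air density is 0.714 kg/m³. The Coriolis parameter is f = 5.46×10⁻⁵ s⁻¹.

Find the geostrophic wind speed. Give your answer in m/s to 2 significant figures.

120 m/s

Pressure gradient: |∂P/∂n| = 1100 Pa / 230000 m = 4.78×10⁻³ Pa/m
Geostrophic balance (pressure-gradient force = Coriolis force):
V_g = (1/(fρ)) |∂P/∂n| = 4.78×10⁻³ / (5.46×10⁻⁵ × 0.714) = 123 m/s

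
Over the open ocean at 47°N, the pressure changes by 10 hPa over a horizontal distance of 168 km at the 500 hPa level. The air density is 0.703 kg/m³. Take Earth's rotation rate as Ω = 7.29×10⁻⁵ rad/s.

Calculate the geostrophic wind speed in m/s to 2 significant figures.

79 m/s

Coriolis parameter at 47°N:
f = 2Ω sin φ = 2 × 7.29×10⁻⁵ × sin 47° = 1.07×10⁻⁴ s⁻¹
Pressure gradient: |∂P/∂n| = 1000 Pa / 168000 m = 5.95×10⁻³ Pa/m
Geostrophic balance (pressure-gradient force = Coriolis force):
V_g = (1/(fρ)) |∂P/∂n| = 5.95×10⁻³ / (1.07×10⁻⁴ × 0.703) = 79.4 m/s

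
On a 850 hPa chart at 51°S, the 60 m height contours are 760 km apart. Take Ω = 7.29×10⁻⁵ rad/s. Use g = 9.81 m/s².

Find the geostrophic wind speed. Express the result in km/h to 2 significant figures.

Coriolis parameter at 51°S:
f = 2Ω sin φ = 2 × 7.29×10⁻⁵ × sin 51° = 1.13×10⁻⁴ s⁻¹
Height gradient: |∂Z/∂n| = 60 m / 760000 m = 7.89×10⁻⁵
On a pressure surface, geostrophic balance gives V_g = (g/f)|∂Z/∂n|:
V_g = 9.81 × 7.89×10⁻⁵ / 1.13×10⁻⁴ = 6.84 m/s
Converting: 6.84 m/s × 3.6 = 25 km/h

25 km/h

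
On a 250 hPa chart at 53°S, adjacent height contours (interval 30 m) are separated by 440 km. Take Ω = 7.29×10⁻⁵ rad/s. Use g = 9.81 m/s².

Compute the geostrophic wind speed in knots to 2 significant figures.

11 knots

Coriolis parameter at 53°S:
f = 2Ω sin φ = 2 × 7.29×10⁻⁵ × sin 53° = 1.16×10⁻⁴ s⁻¹
Height gradient: |∂Z/∂n| = 30 m / 440000 m = 6.82×10⁻⁵
On a pressure surface, geostrophic balance gives V_g = (g/f)|∂Z/∂n|:
V_g = 9.81 × 6.82×10⁻⁵ / 1.16×10⁻⁴ = 5.74 m/s
Converting: 5.74 m/s × 1.944 = 11 knots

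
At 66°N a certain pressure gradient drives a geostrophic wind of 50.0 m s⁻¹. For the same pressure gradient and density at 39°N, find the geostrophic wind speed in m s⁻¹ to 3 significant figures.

With the same pressure gradient and density, V_g ∝ 1/f ∝ 1/sin φ.
V₂ = V₁ · sin φ₁ / sin φ₂ = 50.0 × sin 66° / sin 39°
V₂ = 50.0 × 0.9135/0.6293 = 72.6 m s⁻¹

72.6 m s⁻¹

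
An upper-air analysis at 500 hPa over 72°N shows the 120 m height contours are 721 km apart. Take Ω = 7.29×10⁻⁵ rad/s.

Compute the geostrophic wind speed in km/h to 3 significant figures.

42.4 km/h

Coriolis parameter at 72°N:
f = 2Ω sin φ = 2 × 7.29×10⁻⁵ × sin 72° = 1.39×10⁻⁴ s⁻¹
Height gradient: |∂Z/∂n| = 120 m / 721000 m = 1.66×10⁻⁴
On a pressure surface, geostrophic balance gives V_g = (g/f)|∂Z/∂n|:
V_g = 9.81 × 1.66×10⁻⁴ / 1.39×10⁻⁴ = 11.8 m/s
Converting: 11.8 m/s × 3.6 = 42.4 km/h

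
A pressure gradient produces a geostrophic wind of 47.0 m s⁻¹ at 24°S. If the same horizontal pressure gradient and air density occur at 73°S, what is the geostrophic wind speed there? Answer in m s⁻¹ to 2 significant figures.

20 m s⁻¹

With the same pressure gradient and density, V_g ∝ 1/f ∝ 1/sin φ.
V₂ = V₁ · sin φ₁ / sin φ₂ = 47.0 × sin 24° / sin 73°
V₂ = 47.0 × 0.4067/0.9563 = 20 m s⁻¹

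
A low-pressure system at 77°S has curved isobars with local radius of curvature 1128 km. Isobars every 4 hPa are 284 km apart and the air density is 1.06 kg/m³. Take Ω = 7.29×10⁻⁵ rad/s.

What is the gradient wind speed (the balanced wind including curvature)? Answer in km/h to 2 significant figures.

Coriolis parameter at 77°S:
f = 2Ω sin φ = 2 × 7.29×10⁻⁵ × sin 77° = 1.42×10⁻⁴ s⁻¹
Pressure gradient: |∂P/∂n| = 400 Pa / 284000 m = 1.41×10⁻³ Pa/m
Geostrophic speed: V_g = |∂P/∂n|/(fρ) = 1.41×10⁻³/(1.42×10⁻⁴ × 1.06) = 9.35 m/s
Around a low, centrifugal force acts outward with Coriolis, so pressure-gradient force balances both:
(1/ρ)|∂P/∂n| = fV + V²/R  →  V² + fR·V − fR·V_g = 0
With fR = 1.42×10⁻⁴ × 1128×10³ m = 160 m/s:
V = [−fR + √((fR)² + 4 fR V_g)]/2 = [−160 + √(160² + 4×160×9.35)]/2 = 8.86 m/s
Subgeostrophic (V < V_g = 9.35 m/s), as expected around a low.
Converting: 8.86 m/s × 3.6 = 32 km/h

32 km/h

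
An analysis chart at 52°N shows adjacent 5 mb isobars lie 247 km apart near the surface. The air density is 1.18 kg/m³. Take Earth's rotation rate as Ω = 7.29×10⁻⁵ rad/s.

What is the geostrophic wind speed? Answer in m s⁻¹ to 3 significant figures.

Coriolis parameter at 52°N:
f = 2Ω sin φ = 2 × 7.29×10⁻⁵ × sin 52° = 1.15×10⁻⁴ s⁻¹
Pressure gradient: |∂P/∂n| = 500 Pa / 247000 m = 2.02×10⁻³ Pa/m
Geostrophic balance (pressure-gradient force = Coriolis force):
V_g = (1/(fρ)) |∂P/∂n| = 2.02×10⁻³ / (1.15×10⁻⁴ × 1.18) = 14.9 m/s

14.9 m s⁻¹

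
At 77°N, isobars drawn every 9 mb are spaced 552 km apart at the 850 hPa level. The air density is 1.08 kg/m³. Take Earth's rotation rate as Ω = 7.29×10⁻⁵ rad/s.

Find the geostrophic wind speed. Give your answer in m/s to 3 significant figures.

10.6 m/s

Coriolis parameter at 77°N:
f = 2Ω sin φ = 2 × 7.29×10⁻⁵ × sin 77° = 1.42×10⁻⁴ s⁻¹
Pressure gradient: |∂P/∂n| = 900 Pa / 552000 m = 1.63×10⁻³ Pa/m
Geostrophic balance (pressure-gradient force = Coriolis force):
V_g = (1/(fρ)) |∂P/∂n| = 1.63×10⁻³ / (1.42×10⁻⁴ × 1.08) = 10.6 m/s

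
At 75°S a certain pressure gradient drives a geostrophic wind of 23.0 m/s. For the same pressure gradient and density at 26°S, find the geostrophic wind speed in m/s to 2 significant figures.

With the same pressure gradient and density, V_g ∝ 1/f ∝ 1/sin φ.
V₂ = V₁ · sin φ₁ / sin φ₂ = 23.0 × sin 75° / sin 26°
V₂ = 23.0 × 0.9659/0.4384 = 51 m/s

51 m/s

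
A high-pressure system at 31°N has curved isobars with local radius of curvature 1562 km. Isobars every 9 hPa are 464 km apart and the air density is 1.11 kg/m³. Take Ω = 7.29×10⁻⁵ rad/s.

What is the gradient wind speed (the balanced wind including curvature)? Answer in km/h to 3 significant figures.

Coriolis parameter at 31°N:
f = 2Ω sin φ = 2 × 7.29×10⁻⁵ × sin 31° = 7.51×10⁻⁵ s⁻¹
Pressure gradient: |∂P/∂n| = 900 Pa / 464000 m = 1.94×10⁻³ Pa/m
Geostrophic speed: V_g = |∂P/∂n|/(fρ) = 1.94×10⁻³/(7.51×10⁻⁵ × 1.11) = 23.3 m/s
Around a high, pressure-gradient force acts outward with centrifugal, so Coriolis balances both:
fV = (1/ρ)|∂P/∂n| + V²/R  →  V² − fR·V + fR·V_g = 0
With fR = 7.51×10⁻⁵ × 1562×10³ m = 117 m/s:
V = [fR − √((fR)² − 4 fR V_g)]/2 = [117 − √(117² − 4×117×23.3)]/2 = 32 m/s
Supergeostrophic (V > V_g = 23.3 m/s), as expected around a high.
Converting: 32 m/s × 3.6 = 115 km/h

115 km/h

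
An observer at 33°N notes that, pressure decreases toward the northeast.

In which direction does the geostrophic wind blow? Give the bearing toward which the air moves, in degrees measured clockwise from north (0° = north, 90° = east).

135°

The pressure-gradient force points toward the northeast (bearing 045°).
Geostrophic balance: in the Northern Hemisphere the Coriolis force deflects motion to the right, so the geostrophic wind blows 90° to the right of the pressure-gradient force (low pressure on the left).
Rotating 045° by 90° clockwise gives 135° — the wind blows toward the southeast.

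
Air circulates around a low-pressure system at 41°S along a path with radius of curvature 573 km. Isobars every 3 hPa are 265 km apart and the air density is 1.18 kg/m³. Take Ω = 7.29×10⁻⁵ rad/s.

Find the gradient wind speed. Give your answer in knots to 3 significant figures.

Coriolis parameter at 41°S:
f = 2Ω sin φ = 2 × 7.29×10⁻⁵ × sin 41° = 9.57×10⁻⁵ s⁻¹
Pressure gradient: |∂P/∂n| = 300 Pa / 265000 m = 1.13×10⁻³ Pa/m
Geostrophic speed: V_g = |∂P/∂n|/(fρ) = 1.13×10⁻³/(9.57×10⁻⁵ × 1.18) = 10.0 m/s
Around a low, centrifugal force acts outward with Coriolis, so pressure-gradient force balances both:
(1/ρ)|∂P/∂n| = fV + V²/R  →  V² + fR·V − fR·V_g = 0
With fR = 9.57×10⁻⁵ × 573×10³ m = 54.8 m/s:
V = [−fR + √((fR)² + 4 fR V_g)]/2 = [−54.8 + √(54.8² + 4×54.8×10)]/2 = 8.66 m/s
Subgeostrophic (V < V_g = 10 m/s), as expected around a low.
Converting: 8.66 m/s × 1.944 = 16.8 knots

16.8 knots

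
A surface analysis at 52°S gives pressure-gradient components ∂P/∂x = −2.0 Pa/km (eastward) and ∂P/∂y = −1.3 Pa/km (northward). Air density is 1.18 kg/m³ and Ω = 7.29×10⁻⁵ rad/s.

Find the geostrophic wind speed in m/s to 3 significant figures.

17.6 m/s

Coriolis parameter at 52°S:
f = 2Ω sin φ = 2 × 7.29×10⁻⁵ × sin 52° = 1.15×10⁻⁴ s⁻¹
In the Southern Hemisphere f is negative: f = −1.15×10⁻⁴ s⁻¹.
Component geostrophic relations (x east, y north):
u_g = −(1/(fρ)) ∂P/∂y,  v_g = (1/(fρ)) ∂P/∂x
u_g = −(−1.3×10⁻³)/(−1.15×10⁻⁴ × 1.18) = −9.59 m/s;  v_g = (−2.0×10⁻³)/(−1.15×10⁻⁴ × 1.18) = 14.8 m/s
|V_g| = √(u_g² + v_g²) = 17.6 m/s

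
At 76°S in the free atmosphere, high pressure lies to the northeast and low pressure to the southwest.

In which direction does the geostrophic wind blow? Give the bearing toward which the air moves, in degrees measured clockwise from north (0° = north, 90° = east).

135°

The pressure-gradient force points toward the southwest (bearing 225°).
Geostrophic balance: in the Southern Hemisphere the Coriolis force deflects motion to the left, so the geostrophic wind blows 90° to the left of the pressure-gradient force (low pressure on the right).
Rotating 225° by 90° counterclockwise gives 135° — the wind blows toward the southeast.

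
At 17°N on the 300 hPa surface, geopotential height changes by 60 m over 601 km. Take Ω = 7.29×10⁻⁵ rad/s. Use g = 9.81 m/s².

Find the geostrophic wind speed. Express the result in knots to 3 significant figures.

Coriolis parameter at 17°N:
f = 2Ω sin φ = 2 × 7.29×10⁻⁵ × sin 17° = 4.26×10⁻⁵ s⁻¹
Height gradient: |∂Z/∂n| = 60 m / 601000 m = 9.98×10⁻⁵
On a pressure surface, geostrophic balance gives V_g = (g/f)|∂Z/∂n|:
V_g = 9.81 × 9.98×10⁻⁵ / 4.26×10⁻⁵ = 23.0 m/s
Converting: 23.0 m/s × 1.944 = 44.7 knots

44.7 knots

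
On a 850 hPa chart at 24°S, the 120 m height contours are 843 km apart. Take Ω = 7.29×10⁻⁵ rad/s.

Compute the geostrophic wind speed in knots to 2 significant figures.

Coriolis parameter at 24°S:
f = 2Ω sin φ = 2 × 7.29×10⁻⁵ × sin 24° = 5.93×10⁻⁵ s⁻¹
Height gradient: |∂Z/∂n| = 120 m / 843000 m = 1.42×10⁻⁴
On a pressure surface, geostrophic balance gives V_g = (g/f)|∂Z/∂n|:
V_g = 9.81 × 1.42×10⁻⁴ / 5.93×10⁻⁵ = 23.5 m/s
Converting: 23.5 m/s × 1.944 = 46 knots

46 knots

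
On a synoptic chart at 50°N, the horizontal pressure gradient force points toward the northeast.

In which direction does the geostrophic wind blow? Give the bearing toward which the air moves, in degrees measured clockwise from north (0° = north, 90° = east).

The pressure-gradient force points toward the northeast (bearing 045°).
Geostrophic balance: in the Northern Hemisphere the Coriolis force deflects motion to the right, so the geostrophic wind blows 90° to the right of the pressure-gradient force (low pressure on the left).
Rotating 045° by 90° clockwise gives 135° — the wind blows toward the southeast.

135°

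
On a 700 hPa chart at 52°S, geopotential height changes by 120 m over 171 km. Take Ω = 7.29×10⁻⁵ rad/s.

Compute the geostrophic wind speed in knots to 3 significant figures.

116 knots

Coriolis parameter at 52°S:
f = 2Ω sin φ = 2 × 7.29×10⁻⁵ × sin 52° = 1.15×10⁻⁴ s⁻¹
Height gradient: |∂Z/∂n| = 120 m / 171000 m = 7.02×10⁻⁴
On a pressure surface, geostrophic balance gives V_g = (g/f)|∂Z/∂n|:
V_g = 9.81 × 7.02×10⁻⁴ / 1.15×10⁻⁴ = 59.9 m/s
Converting: 59.9 m/s × 1.944 = 116 knots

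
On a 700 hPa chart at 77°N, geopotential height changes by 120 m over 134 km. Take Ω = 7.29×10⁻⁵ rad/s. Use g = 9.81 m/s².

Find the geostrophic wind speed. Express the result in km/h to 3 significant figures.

Coriolis parameter at 77°N:
f = 2Ω sin φ = 2 × 7.29×10⁻⁵ × sin 77° = 1.42×10⁻⁴ s⁻¹
Height gradient: |∂Z/∂n| = 120 m / 134000 m = 8.96×10⁻⁴
On a pressure surface, geostrophic balance gives V_g = (g/f)|∂Z/∂n|:
V_g = 9.81 × 8.96×10⁻⁴ / 1.42×10⁻⁴ = 61.8 m/s
Converting: 61.8 m/s × 3.6 = 223 km/h

223 km/h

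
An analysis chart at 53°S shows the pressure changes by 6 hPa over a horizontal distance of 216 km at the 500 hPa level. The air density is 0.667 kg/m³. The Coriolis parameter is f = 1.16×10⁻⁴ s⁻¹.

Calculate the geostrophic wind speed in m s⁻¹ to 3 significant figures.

Pressure gradient: |∂P/∂n| = 600 Pa / 216000 m = 2.78×10⁻³ Pa/m
Geostrophic balance (pressure-gradient force = Coriolis force):
V_g = (1/(fρ)) |∂P/∂n| = 2.78×10⁻³ / (1.16×10⁻⁴ × 0.667) = 35.9 m/s

35.9 m s⁻¹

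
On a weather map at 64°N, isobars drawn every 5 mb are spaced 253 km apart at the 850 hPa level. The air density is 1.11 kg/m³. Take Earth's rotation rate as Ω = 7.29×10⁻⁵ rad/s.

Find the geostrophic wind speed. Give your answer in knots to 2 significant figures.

26 knots

Coriolis parameter at 64°N:
f = 2Ω sin φ = 2 × 7.29×10⁻⁵ × sin 64° = 1.31×10⁻⁴ s⁻¹
Pressure gradient: |∂P/∂n| = 500 Pa / 253000 m = 1.98×10⁻³ Pa/m
Geostrophic balance (pressure-gradient force = Coriolis force):
V_g = (1/(fρ)) |∂P/∂n| = 1.98×10⁻³ / (1.31×10⁻⁴ × 1.11) = 13.6 m/s
Converting: 13.6 m/s × 1.944 = 26 knots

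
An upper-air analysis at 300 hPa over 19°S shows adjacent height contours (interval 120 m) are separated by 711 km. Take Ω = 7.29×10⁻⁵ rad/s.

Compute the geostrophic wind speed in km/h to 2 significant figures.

130 km/h

Coriolis parameter at 19°S:
f = 2Ω sin φ = 2 × 7.29×10⁻⁵ × sin 19° = 4.75×10⁻⁵ s⁻¹
Height gradient: |∂Z/∂n| = 120 m / 711000 m = 1.69×10⁻⁴
On a pressure surface, geostrophic balance gives V_g = (g/f)|∂Z/∂n|:
V_g = 9.81 × 1.69×10⁻⁴ / 4.75×10⁻⁵ = 34.9 m/s
Converting: 34.9 m/s × 3.6 = 130 km/h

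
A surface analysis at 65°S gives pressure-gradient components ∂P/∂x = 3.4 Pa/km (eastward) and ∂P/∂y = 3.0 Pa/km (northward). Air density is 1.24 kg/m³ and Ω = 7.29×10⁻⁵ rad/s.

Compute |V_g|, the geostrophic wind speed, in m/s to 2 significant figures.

28 m/s

Coriolis parameter at 65°S:
f = 2Ω sin φ = 2 × 7.29×10⁻⁵ × sin 65° = 1.32×10⁻⁴ s⁻¹
In the Southern Hemisphere f is negative: f = −1.32×10⁻⁴ s⁻¹.
Component geostrophic relations (x east, y north):
u_g = −(1/(fρ)) ∂P/∂y,  v_g = (1/(fρ)) ∂P/∂x
u_g = −(3.0×10⁻³)/(−1.32×10⁻⁴ × 1.24) = 18.3 m/s;  v_g = (3.4×10⁻³)/(−1.32×10⁻⁴ × 1.24) = −20.8 m/s
|V_g| = √(u_g² + v_g²) = 27.7 m/s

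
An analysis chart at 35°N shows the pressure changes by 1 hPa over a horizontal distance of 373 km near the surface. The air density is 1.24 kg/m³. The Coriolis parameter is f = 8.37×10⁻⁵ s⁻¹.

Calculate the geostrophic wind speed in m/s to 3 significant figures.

2.58 m/s

Pressure gradient: |∂P/∂n| = 100 Pa / 373000 m = 2.68×10⁻⁴ Pa/m
Geostrophic balance (pressure-gradient force = Coriolis force):
V_g = (1/(fρ)) |∂P/∂n| = 2.68×10⁻⁴ / (8.37×10⁻⁵ × 1.24) = 2.58 m/s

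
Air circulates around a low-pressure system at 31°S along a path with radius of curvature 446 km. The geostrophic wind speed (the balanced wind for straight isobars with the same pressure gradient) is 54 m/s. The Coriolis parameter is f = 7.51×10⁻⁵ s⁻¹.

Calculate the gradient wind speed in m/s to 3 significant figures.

Around a low, centrifugal force acts outward with Coriolis, so pressure-gradient force balances both:
(1/ρ)|∂P/∂n| = fV + V²/R  →  V² + fR·V − fR·V_g = 0
With fR = 7.51×10⁻⁵ × 446×10³ m = 33.5 m/s:
V = [−fR + √((fR)² + 4 fR V_g)]/2 = [−33.5 + √(33.5² + 4×33.5×54)]/2 = 29 m/s
Subgeostrophic (V < V_g = 54 m/s), as expected around a low.

29.0 m/s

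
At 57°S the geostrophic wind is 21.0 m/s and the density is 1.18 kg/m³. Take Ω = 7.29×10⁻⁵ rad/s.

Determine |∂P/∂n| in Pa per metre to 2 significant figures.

3.0×10⁻³ Pa/m

Coriolis parameter at 57°S:
f = 2Ω sin φ = 2 × 7.29×10⁻⁵ × sin 57° = 1.22×10⁻⁴ s⁻¹
Geostrophic balance rearranged: |∂P/∂n| = f ρ V_g
|∂P/∂n| = 1.22×10⁻⁴ × 1.18 × 21.0 = 3.03×10⁻³ Pa/m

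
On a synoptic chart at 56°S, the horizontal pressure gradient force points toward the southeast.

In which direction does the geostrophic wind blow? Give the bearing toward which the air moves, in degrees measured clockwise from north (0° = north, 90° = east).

The pressure-gradient force points toward the southeast (bearing 135°).
Geostrophic balance: in the Southern Hemisphere the Coriolis force deflects motion to the left, so the geostrophic wind blows 90° to the left of the pressure-gradient force (low pressure on the right).
Rotating 135° by 90° counterclockwise gives 045° — the wind blows toward the northeast.

045°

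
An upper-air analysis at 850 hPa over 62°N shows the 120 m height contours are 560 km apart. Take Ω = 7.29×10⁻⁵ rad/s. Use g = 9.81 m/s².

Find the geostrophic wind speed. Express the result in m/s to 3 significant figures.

Coriolis parameter at 62°N:
f = 2Ω sin φ = 2 × 7.29×10⁻⁵ × sin 62° = 1.29×10⁻⁴ s⁻¹
Height gradient: |∂Z/∂n| = 120 m / 560000 m = 2.14×10⁻⁴
On a pressure surface, geostrophic balance gives V_g = (g/f)|∂Z/∂n|:
V_g = 9.81 × 2.14×10⁻⁴ / 1.29×10⁻⁴ = 16.3 m/s

16.3 m/s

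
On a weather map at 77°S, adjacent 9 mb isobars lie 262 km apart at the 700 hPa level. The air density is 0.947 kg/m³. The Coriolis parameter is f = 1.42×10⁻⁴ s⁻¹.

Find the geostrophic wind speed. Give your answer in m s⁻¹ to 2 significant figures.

26 m s⁻¹

Pressure gradient: |∂P/∂n| = 900 Pa / 262000 m = 3.44×10⁻³ Pa/m
Geostrophic balance (pressure-gradient force = Coriolis force):
V_g = (1/(fρ)) |∂P/∂n| = 3.44×10⁻³ / (1.42×10⁻⁴ × 0.947) = 25.5 m/s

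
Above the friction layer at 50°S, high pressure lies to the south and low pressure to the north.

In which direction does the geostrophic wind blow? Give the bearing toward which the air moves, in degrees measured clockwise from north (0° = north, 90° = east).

The pressure-gradient force points toward the north (bearing 000°).
Geostrophic balance: in the Southern Hemisphere the Coriolis force deflects motion to the left, so the geostrophic wind blows 90° to the left of the pressure-gradient force (low pressure on the right).
Rotating 000° by 90° counterclockwise gives 270° — the wind blows toward the west.

270°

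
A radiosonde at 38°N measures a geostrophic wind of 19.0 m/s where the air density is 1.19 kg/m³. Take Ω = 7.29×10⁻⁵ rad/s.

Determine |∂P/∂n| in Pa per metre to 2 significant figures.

2.0×10⁻³ Pa/m

Coriolis parameter at 38°N:
f = 2Ω sin φ = 2 × 7.29×10⁻⁵ × sin 38° = 8.98×10⁻⁵ s⁻¹
Geostrophic balance rearranged: |∂P/∂n| = f ρ V_g
|∂P/∂n| = 8.98×10⁻⁵ × 1.19 × 19.0 = 2.03×10⁻³ Pa/m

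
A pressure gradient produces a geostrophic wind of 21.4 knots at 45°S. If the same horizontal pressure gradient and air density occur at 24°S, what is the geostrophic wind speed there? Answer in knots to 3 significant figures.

With the same pressure gradient and density, V_g ∝ 1/f ∝ 1/sin φ.
V₂ = V₁ · sin φ₁ / sin φ₂ = 21.4 × sin 45° / sin 24°
V₂ = 21.4 × 0.7071/0.4067 = 37.2 knots

37.2 knots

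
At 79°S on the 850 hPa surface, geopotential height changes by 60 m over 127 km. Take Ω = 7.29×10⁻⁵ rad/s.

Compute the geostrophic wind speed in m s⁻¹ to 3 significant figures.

Coriolis parameter at 79°S:
f = 2Ω sin φ = 2 × 7.29×10⁻⁵ × sin 79° = 1.43×10⁻⁴ s⁻¹
Height gradient: |∂Z/∂n| = 60 m / 127000 m = 4.72×10⁻⁴
On a pressure surface, geostrophic balance gives V_g = (g/f)|∂Z/∂n|:
V_g = 9.81 × 4.72×10⁻⁴ / 1.43×10⁻⁴ = 32.4 m/s

32.4 m s⁻¹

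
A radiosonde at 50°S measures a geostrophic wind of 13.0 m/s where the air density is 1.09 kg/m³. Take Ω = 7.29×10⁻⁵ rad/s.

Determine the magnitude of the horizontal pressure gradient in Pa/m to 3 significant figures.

1.58×10⁻³ Pa/m

Coriolis parameter at 50°S:
f = 2Ω sin φ = 2 × 7.29×10⁻⁵ × sin 50° = 1.12×10⁻⁴ s⁻¹
Geostrophic balance rearranged: |∂P/∂n| = f ρ V_g
|∂P/∂n| = 1.12×10⁻⁴ × 1.09 × 13.0 = 1.58×10⁻³ Pa/m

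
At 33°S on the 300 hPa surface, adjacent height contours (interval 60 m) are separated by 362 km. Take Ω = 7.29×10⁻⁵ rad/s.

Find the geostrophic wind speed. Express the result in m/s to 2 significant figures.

20 m/s

Coriolis parameter at 33°S:
f = 2Ω sin φ = 2 × 7.29×10⁻⁵ × sin 33° = 7.94×10⁻⁵ s⁻¹
Height gradient: |∂Z/∂n| = 60 m / 362000 m = 1.66×10⁻⁴
On a pressure surface, geostrophic balance gives V_g = (g/f)|∂Z/∂n|:
V_g = 9.81 × 1.66×10⁻⁴ / 7.94×10⁻⁵ = 20.5 m/s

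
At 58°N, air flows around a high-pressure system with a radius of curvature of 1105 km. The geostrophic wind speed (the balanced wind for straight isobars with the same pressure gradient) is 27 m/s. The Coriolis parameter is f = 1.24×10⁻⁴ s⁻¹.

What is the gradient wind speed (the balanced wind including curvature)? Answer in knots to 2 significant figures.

Around a high, pressure-gradient force acts outward with centrifugal, so Coriolis balances both:
fV = (1/ρ)|∂P/∂n| + V²/R  →  V² − fR·V + fR·V_g = 0
With fR = 1.24×10⁻⁴ × 1105×10³ m = 137 m/s:
V = [fR − √((fR)² − 4 fR V_g)]/2 = [137 − √(137² − 4×137×27)]/2 = 37 m/s
Supergeostrophic (V > V_g = 27 m/s), as expected around a high.
Converting: 37 m/s × 1.944 = 72 knots

72 knots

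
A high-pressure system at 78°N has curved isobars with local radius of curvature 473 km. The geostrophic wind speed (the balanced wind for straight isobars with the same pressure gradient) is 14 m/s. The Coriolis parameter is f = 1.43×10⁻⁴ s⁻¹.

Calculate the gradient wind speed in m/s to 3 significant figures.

19.8 m/s

Around a high, pressure-gradient force acts outward with centrifugal, so Coriolis balances both:
fV = (1/ρ)|∂P/∂n| + V²/R  →  V² − fR·V + fR·V_g = 0
With fR = 1.43×10⁻⁴ × 473×10³ m = 67.6 m/s:
V = [fR − √((fR)² − 4 fR V_g)]/2 = [67.6 − √(67.6² − 4×67.6×14)]/2 = 19.8 m/s
Supergeostrophic (V > V_g = 14 m/s), as expected around a high.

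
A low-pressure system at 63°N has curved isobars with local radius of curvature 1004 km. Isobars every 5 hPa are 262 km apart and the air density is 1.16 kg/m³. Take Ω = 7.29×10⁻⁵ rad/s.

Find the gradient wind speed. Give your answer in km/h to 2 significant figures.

Coriolis parameter at 63°N:
f = 2Ω sin φ = 2 × 7.29×10⁻⁵ × sin 63° = 1.30×10⁻⁴ s⁻¹
Pressure gradient: |∂P/∂n| = 500 Pa / 262000 m = 1.91×10⁻³ Pa/m
Geostrophic speed: V_g = |∂P/∂n|/(fρ) = 1.91×10⁻³/(1.30×10⁻⁴ × 1.16) = 12.7 m/s
Around a low, centrifugal force acts outward with Coriolis, so pressure-gradient force balances both:
(1/ρ)|∂P/∂n| = fV + V²/R  →  V² + fR·V − fR·V_g = 0
With fR = 1.30×10⁻⁴ × 1004×10³ m = 130 m/s:
V = [−fR + √((fR)² + 4 fR V_g)]/2 = [−130 + √(130² + 4×130×12.7)]/2 = 11.6 m/s
Subgeostrophic (V < V_g = 12.7 m/s), as expected around a low.
Converting: 11.6 m/s × 3.6 = 42 km/h

42 km/h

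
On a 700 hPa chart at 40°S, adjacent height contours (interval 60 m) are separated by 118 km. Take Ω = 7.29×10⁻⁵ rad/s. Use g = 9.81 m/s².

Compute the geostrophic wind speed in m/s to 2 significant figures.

Coriolis parameter at 40°S:
f = 2Ω sin φ = 2 × 7.29×10⁻⁵ × sin 40° = 9.37×10⁻⁵ s⁻¹
Height gradient: |∂Z/∂n| = 60 m / 118000 m = 5.08×10⁻⁴
On a pressure surface, geostrophic balance gives V_g = (g/f)|∂Z/∂n|:
V_g = 9.81 × 5.08×10⁻⁴ / 9.37×10⁻⁵ = 53.2 m/s

53 m/s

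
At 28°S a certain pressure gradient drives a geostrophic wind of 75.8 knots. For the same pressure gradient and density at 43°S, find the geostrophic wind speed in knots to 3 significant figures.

With the same pressure gradient and density, V_g ∝ 1/f ∝ 1/sin φ.
V₂ = V₁ · sin φ₁ / sin φ₂ = 75.8 × sin 28° / sin 43°
V₂ = 75.8 × 0.4695/0.6820 = 52.2 knots

52.2 knots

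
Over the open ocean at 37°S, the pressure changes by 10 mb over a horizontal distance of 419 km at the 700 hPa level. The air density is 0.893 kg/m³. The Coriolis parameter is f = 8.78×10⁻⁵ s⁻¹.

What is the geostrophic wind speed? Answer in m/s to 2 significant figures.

Pressure gradient: |∂P/∂n| = 1000 Pa / 419000 m = 2.39×10⁻³ Pa/m
Geostrophic balance (pressure-gradient force = Coriolis force):
V_g = (1/(fρ)) |∂P/∂n| = 2.39×10⁻³ / (8.78×10⁻⁵ × 0.893) = 30.4 m/s

30 m/s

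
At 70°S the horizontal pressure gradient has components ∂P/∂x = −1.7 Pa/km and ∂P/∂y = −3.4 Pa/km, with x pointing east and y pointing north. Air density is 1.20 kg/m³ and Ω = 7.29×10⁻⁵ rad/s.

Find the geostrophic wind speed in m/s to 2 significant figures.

23 m/s

Coriolis parameter at 70°S:
f = 2Ω sin φ = 2 × 7.29×10⁻⁵ × sin 70° = 1.37×10⁻⁴ s⁻¹
In the Southern Hemisphere f is negative: f = −1.37×10⁻⁴ s⁻¹.
Component geostrophic relations (x east, y north):
u_g = −(1/(fρ)) ∂P/∂y,  v_g = (1/(fρ)) ∂P/∂x
u_g = −(−3.4×10⁻³)/(−1.37×10⁻⁴ × 1.20) = −20.7 m/s;  v_g = (−1.7×10⁻³)/(−1.37×10⁻⁴ × 1.20) = 10.3 m/s
|V_g| = √(u_g² + v_g²) = 23.1 m/s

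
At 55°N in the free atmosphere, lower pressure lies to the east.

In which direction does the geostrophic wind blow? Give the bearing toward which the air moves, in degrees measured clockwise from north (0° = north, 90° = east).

180°

The pressure-gradient force points toward the east (bearing 090°).
Geostrophic balance: in the Northern Hemisphere the Coriolis force deflects motion to the right, so the geostrophic wind blows 90° to the right of the pressure-gradient force (low pressure on the left).
Rotating 090° by 90° clockwise gives 180° — the wind blows toward the south.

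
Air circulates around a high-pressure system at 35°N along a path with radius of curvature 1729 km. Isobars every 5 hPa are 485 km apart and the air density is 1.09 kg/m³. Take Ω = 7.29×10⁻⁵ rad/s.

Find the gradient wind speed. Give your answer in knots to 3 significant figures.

24.0 knots

Coriolis parameter at 35°N:
f = 2Ω sin φ = 2 × 7.29×10⁻⁵ × sin 35° = 8.36×10⁻⁵ s⁻¹
Pressure gradient: |∂P/∂n| = 500 Pa / 485000 m = 1.03×10⁻³ Pa/m
Geostrophic speed: V_g = |∂P/∂n|/(fρ) = 1.03×10⁻³/(8.36×10⁻⁵ × 1.09) = 11.3 m/s
Around a high, pressure-gradient force acts outward with centrifugal, so Coriolis balances both:
fV = (1/ρ)|∂P/∂n| + V²/R  →  V² − fR·V + fR·V_g = 0
With fR = 8.36×10⁻⁵ × 1729×10³ m = 145 m/s:
V = [fR − √((fR)² − 4 fR V_g)]/2 = [145 − √(145² − 4×145×11.3)]/2 = 12.4 m/s
Supergeostrophic (V > V_g = 11.3 m/s), as expected around a high.
Converting: 12.4 m/s × 1.944 = 24.0 knots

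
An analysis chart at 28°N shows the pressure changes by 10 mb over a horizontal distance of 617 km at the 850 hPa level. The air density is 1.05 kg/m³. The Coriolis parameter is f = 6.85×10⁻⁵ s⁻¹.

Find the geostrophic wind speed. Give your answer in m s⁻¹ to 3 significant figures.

Pressure gradient: |∂P/∂n| = 1000 Pa / 617000 m = 1.62×10⁻³ Pa/m
Geostrophic balance (pressure-gradient force = Coriolis force):
V_g = (1/(fρ)) |∂P/∂n| = 1.62×10⁻³ / (6.85×10⁻⁵ × 1.05) = 22.5 m/s

22.5 m s⁻¹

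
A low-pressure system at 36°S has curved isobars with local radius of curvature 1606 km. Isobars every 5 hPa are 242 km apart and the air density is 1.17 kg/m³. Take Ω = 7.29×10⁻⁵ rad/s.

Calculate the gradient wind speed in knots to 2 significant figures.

35 knots

Coriolis parameter at 36°S:
f = 2Ω sin φ = 2 × 7.29×10⁻⁵ × sin 36° = 8.57×10⁻⁵ s⁻¹
Pressure gradient: |∂P/∂n| = 500 Pa / 242000 m = 2.07×10⁻³ Pa/m
Geostrophic speed: V_g = |∂P/∂n|/(fρ) = 2.07×10⁻³/(8.57×10⁻⁵ × 1.17) = 20.6 m/s
Around a low, centrifugal force acts outward with Coriolis, so pressure-gradient force balances both:
(1/ρ)|∂P/∂n| = fV + V²/R  →  V² + fR·V − fR·V_g = 0
With fR = 8.57×10⁻⁵ × 1606×10³ m = 138 m/s:
V = [−fR + √((fR)² + 4 fR V_g)]/2 = [−138 + √(138² + 4×138×20.6)]/2 = 18.2 m/s
Subgeostrophic (V < V_g = 20.6 m/s), as expected around a low.
Converting: 18.2 m/s × 1.944 = 35 knots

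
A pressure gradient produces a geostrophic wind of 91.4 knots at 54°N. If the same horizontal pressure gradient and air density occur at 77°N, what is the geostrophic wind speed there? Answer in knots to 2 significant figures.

76 knots

With the same pressure gradient and density, V_g ∝ 1/f ∝ 1/sin φ.
V₂ = V₁ · sin φ₁ / sin φ₂ = 91.4 × sin 54° / sin 77°
V₂ = 91.4 × 0.8090/0.9744 = 76 knots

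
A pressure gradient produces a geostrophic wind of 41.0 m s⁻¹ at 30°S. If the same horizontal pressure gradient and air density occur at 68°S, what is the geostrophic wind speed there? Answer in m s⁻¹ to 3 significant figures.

With the same pressure gradient and density, V_g ∝ 1/f ∝ 1/sin φ.
V₂ = V₁ · sin φ₁ / sin φ₂ = 41.0 × sin 30° / sin 68°
V₂ = 41.0 × 0.5000/0.9272 = 22.1 m s⁻¹

22.1 m s⁻¹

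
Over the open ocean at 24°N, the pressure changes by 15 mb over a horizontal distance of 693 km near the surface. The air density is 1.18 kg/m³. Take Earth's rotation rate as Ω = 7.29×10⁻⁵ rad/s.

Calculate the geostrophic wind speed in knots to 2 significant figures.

Coriolis parameter at 24°N:
f = 2Ω sin φ = 2 × 7.29×10⁻⁵ × sin 24° = 5.93×10⁻⁵ s⁻¹
Pressure gradient: |∂P/∂n| = 1500 Pa / 693000 m = 2.16×10⁻³ Pa/m
Geostrophic balance (pressure-gradient force = Coriolis force):
V_g = (1/(fρ)) |∂P/∂n| = 2.16×10⁻³ / (5.93×10⁻⁵ × 1.18) = 30.9 m/s
Converting: 30.9 m/s × 1.944 = 60 knots

60 knots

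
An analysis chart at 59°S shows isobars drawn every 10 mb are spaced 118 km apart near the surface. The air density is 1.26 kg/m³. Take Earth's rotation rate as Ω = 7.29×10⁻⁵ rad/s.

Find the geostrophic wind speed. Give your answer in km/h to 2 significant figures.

190 km/h

Coriolis parameter at 59°S:
f = 2Ω sin φ = 2 × 7.29×10⁻⁵ × sin 59° = 1.25×10⁻⁴ s⁻¹
Pressure gradient: |∂P/∂n| = 1000 Pa / 118000 m = 8.47×10⁻³ Pa/m
Geostrophic balance (pressure-gradient force = Coriolis force):
V_g = (1/(fρ)) |∂P/∂n| = 8.47×10⁻³ / (1.25×10⁻⁴ × 1.26) = 53.8 m/s
Converting: 53.8 m/s × 3.6 = 190 km/h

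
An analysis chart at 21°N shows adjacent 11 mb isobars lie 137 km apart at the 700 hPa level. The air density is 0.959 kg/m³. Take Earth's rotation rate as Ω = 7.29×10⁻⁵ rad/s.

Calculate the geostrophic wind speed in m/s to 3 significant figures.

Coriolis parameter at 21°N:
f = 2Ω sin φ = 2 × 7.29×10⁻⁵ × sin 21° = 5.23×10⁻⁵ s⁻¹
Pressure gradient: |∂P/∂n| = 1100 Pa / 137000 m = 8.03×10⁻³ Pa/m
Geostrophic balance (pressure-gradient force = Coriolis force):
V_g = (1/(fρ)) |∂P/∂n| = 8.03×10⁻³ / (5.23×10⁻⁵ × 0.959) = 160 m/s

160 m/s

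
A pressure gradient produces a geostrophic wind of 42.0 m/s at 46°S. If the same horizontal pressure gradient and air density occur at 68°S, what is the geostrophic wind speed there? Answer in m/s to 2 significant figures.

33 m/s

With the same pressure gradient and density, V_g ∝ 1/f ∝ 1/sin φ.
V₂ = V₁ · sin φ₁ / sin φ₂ = 42.0 × sin 46° / sin 68°
V₂ = 42.0 × 0.7193/0.9272 = 33 m/s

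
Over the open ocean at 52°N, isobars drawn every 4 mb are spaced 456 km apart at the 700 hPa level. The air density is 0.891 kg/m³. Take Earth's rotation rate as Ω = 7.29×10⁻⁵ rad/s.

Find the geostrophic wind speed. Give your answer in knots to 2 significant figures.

Coriolis parameter at 52°N:
f = 2Ω sin φ = 2 × 7.29×10⁻⁵ × sin 52° = 1.15×10⁻⁴ s⁻¹
Pressure gradient: |∂P/∂n| = 400 Pa / 456000 m = 8.77×10⁻⁴ Pa/m
Geostrophic balance (pressure-gradient force = Coriolis force):
V_g = (1/(fρ)) |∂P/∂n| = 8.77×10⁻⁴ / (1.15×10⁻⁴ × 0.891) = 8.57 m/s
Converting: 8.57 m/s × 1.944 = 17 knots

17 knots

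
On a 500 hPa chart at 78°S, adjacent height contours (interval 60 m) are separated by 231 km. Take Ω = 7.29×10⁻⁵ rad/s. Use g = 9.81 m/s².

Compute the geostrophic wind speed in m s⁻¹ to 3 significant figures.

Coriolis parameter at 78°S:
f = 2Ω sin φ = 2 × 7.29×10⁻⁵ × sin 78° = 1.43×10⁻⁴ s⁻¹
Height gradient: |∂Z/∂n| = 60 m / 231000 m = 2.60×10⁻⁴
On a pressure surface, geostrophic balance gives V_g = (g/f)|∂Z/∂n|:
V_g = 9.81 × 2.60×10⁻⁴ / 1.43×10⁻⁴ = 17.9 m/s

17.9 m s⁻¹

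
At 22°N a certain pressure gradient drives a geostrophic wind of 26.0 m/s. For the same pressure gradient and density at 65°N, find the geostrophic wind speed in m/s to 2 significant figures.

11 m/s

With the same pressure gradient and density, V_g ∝ 1/f ∝ 1/sin φ.
V₂ = V₁ · sin φ₁ / sin φ₂ = 26.0 × sin 22° / sin 65°
V₂ = 26.0 × 0.3746/0.9063 = 11 m/s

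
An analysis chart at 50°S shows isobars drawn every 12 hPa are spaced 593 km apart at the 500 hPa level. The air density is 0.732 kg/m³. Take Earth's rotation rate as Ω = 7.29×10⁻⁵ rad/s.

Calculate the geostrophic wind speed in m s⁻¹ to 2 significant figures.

Coriolis parameter at 50°S:
f = 2Ω sin φ = 2 × 7.29×10⁻⁵ × sin 50° = 1.12×10⁻⁴ s⁻¹
Pressure gradient: |∂P/∂n| = 1200 Pa / 593000 m = 2.02×10⁻³ Pa/m
Geostrophic balance (pressure-gradient force = Coriolis force):
V_g = (1/(fρ)) |∂P/∂n| = 2.02×10⁻³ / (1.12×10⁻⁴ × 0.732) = 24.8 m/s

25 m s⁻¹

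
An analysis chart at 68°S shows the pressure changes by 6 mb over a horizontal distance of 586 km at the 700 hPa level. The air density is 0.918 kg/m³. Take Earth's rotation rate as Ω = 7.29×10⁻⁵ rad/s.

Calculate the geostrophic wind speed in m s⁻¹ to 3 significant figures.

Coriolis parameter at 68°S:
f = 2Ω sin φ = 2 × 7.29×10⁻⁵ × sin 68° = 1.35×10⁻⁴ s⁻¹
Pressure gradient: |∂P/∂n| = 600 Pa / 586000 m = 1.02×10⁻³ Pa/m
Geostrophic balance (pressure-gradient force = Coriolis force):
V_g = (1/(fρ)) |∂P/∂n| = 1.02×10⁻³ / (1.35×10⁻⁴ × 0.918) = 8.25 m/s

8.25 m s⁻¹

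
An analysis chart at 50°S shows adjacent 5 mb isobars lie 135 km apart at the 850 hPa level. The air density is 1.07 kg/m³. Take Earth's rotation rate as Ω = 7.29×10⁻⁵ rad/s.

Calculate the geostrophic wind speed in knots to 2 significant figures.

60 knots

Coriolis parameter at 50°S:
f = 2Ω sin φ = 2 × 7.29×10⁻⁵ × sin 50° = 1.12×10⁻⁴ s⁻¹
Pressure gradient: |∂P/∂n| = 500 Pa / 135000 m = 3.70×10⁻³ Pa/m
Geostrophic balance (pressure-gradient force = Coriolis force):
V_g = (1/(fρ)) |∂P/∂n| = 3.70×10⁻³ / (1.12×10⁻⁴ × 1.07) = 31.0 m/s
Converting: 31.0 m/s × 1.944 = 60 knots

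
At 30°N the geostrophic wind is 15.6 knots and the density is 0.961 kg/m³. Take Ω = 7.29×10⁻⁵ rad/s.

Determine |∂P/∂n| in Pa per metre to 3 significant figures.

Coriolis parameter at 30°N:
f = 2Ω sin φ = 2 × 7.29×10⁻⁵ × sin 30° = 7.29×10⁻⁵ s⁻¹
Wind speed in SI: 15.6 knots = 8.03 m/s
Geostrophic balance rearranged: |∂P/∂n| = f ρ V_g
|∂P/∂n| = 7.29×10⁻⁵ × 0.961 × 8.03 = 5.62×10⁻⁴ Pa/m

5.62×10⁻⁴ Pa/m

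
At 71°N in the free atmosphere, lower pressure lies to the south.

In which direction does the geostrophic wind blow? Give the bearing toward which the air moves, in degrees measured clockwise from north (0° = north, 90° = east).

The pressure-gradient force points toward the south (bearing 180°).
Geostrophic balance: in the Northern Hemisphere the Coriolis force deflects motion to the right, so the geostrophic wind blows 90° to the right of the pressure-gradient force (low pressure on the left).
Rotating 180° by 90° clockwise gives 270° — the wind blows toward the west.

270°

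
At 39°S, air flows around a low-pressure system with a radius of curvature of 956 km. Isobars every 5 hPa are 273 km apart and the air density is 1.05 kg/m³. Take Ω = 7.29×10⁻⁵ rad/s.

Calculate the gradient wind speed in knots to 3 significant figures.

Coriolis parameter at 39°S:
f = 2Ω sin φ = 2 × 7.29×10⁻⁵ × sin 39° = 9.18×10⁻⁵ s⁻¹
Pressure gradient: |∂P/∂n| = 500 Pa / 273000 m = 1.83×10⁻³ Pa/m
Geostrophic speed: V_g = |∂P/∂n|/(fρ) = 1.83×10⁻³/(9.18×10⁻⁵ × 1.05) = 19.0 m/s
Around a low, centrifugal force acts outward with Coriolis, so pressure-gradient force balances both:
(1/ρ)|∂P/∂n| = fV + V²/R  →  V² + fR·V − fR·V_g = 0
With fR = 9.18×10⁻⁵ × 956×10³ m = 87.7 m/s:
V = [−fR + √((fR)² + 4 fR V_g)]/2 = [−87.7 + √(87.7² + 4×87.7×19)]/2 = 16.1 m/s
Subgeostrophic (V < V_g = 19 m/s), as expected around a low.
Converting: 16.1 m/s × 1.944 = 31.2 knots

31.2 knots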